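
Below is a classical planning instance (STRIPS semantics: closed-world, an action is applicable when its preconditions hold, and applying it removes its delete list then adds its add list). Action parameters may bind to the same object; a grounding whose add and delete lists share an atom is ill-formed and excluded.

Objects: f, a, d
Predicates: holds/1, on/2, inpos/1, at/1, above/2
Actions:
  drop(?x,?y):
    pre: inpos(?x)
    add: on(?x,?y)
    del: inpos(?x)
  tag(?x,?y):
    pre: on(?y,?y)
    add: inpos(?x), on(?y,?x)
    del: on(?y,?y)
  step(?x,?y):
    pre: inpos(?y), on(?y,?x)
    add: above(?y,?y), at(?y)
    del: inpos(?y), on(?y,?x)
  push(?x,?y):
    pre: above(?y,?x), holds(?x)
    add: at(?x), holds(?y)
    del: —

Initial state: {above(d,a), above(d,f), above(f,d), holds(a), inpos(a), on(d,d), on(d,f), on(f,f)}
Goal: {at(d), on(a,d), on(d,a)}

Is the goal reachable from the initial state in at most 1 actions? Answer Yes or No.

1. drop(a,a)  →  {above(d,a), above(d,f), above(f,d), holds(a), on(a,a), on(d,d), on(d,f), on(f,f)}
2. tag(a,d)  →  {above(d,a), above(d,f), above(f,d), holds(a), inpos(a), on(a,a), on(d,a), on(d,f), on(f,f)}
3. tag(d,a)  →  {above(d,a), above(d,f), above(f,d), holds(a), inpos(a), inpos(d), on(a,d), on(d,a), on(d,f), on(f,f)}
4. step(f,d)  →  {above(d,a), above(d,d), above(d,f), above(f,d), at(d), holds(a), inpos(a), on(a,d), on(d,a), on(f,f)}
optimal plan length = 4; 4 > 1

No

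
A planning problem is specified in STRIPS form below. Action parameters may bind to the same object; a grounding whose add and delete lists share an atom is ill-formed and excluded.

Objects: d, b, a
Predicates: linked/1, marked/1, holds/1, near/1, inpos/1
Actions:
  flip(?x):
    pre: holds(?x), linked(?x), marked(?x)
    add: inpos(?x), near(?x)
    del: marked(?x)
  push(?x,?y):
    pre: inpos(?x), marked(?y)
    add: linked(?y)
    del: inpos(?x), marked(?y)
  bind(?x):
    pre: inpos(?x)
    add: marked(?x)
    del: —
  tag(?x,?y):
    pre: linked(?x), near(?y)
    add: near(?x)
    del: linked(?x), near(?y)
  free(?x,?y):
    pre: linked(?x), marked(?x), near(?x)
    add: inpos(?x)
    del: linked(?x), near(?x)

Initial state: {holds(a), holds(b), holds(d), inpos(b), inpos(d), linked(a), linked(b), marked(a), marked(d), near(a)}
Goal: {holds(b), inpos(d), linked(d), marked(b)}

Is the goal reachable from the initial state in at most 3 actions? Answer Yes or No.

Yes

1. bind(b)  →  {holds(a), holds(b), holds(d), inpos(b), inpos(d), linked(a), linked(b), marked(a), marked(b), marked(d), near(a)}
2. push(b,d)  →  {holds(a), holds(b), holds(d), inpos(d), linked(a), linked(b), linked(d), marked(a), marked(b), near(a)}
optimal plan length = 2; 2 ≤ 3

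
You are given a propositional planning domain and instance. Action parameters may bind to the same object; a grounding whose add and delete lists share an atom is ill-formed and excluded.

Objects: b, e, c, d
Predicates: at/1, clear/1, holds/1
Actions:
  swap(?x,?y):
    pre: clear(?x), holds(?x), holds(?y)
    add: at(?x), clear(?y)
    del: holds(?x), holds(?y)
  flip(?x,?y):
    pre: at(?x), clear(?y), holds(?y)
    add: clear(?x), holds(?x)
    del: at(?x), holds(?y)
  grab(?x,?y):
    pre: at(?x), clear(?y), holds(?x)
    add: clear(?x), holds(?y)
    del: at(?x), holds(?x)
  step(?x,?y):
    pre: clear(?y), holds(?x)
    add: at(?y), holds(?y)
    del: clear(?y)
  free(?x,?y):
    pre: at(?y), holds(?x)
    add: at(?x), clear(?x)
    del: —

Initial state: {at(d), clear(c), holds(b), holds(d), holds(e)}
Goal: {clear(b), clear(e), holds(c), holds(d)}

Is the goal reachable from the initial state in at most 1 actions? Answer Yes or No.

No

1. step(b,c)  →  {at(c), at(d), holds(b), holds(c), holds(d), holds(e)}
2. free(b,c)  →  {at(b), at(c), at(d), clear(b), holds(b), holds(c), holds(d), holds(e)}
3. swap(b,e)  →  {at(b), at(c), at(d), clear(b), clear(e), holds(c), holds(d)}
optimal plan length = 3; 3 > 1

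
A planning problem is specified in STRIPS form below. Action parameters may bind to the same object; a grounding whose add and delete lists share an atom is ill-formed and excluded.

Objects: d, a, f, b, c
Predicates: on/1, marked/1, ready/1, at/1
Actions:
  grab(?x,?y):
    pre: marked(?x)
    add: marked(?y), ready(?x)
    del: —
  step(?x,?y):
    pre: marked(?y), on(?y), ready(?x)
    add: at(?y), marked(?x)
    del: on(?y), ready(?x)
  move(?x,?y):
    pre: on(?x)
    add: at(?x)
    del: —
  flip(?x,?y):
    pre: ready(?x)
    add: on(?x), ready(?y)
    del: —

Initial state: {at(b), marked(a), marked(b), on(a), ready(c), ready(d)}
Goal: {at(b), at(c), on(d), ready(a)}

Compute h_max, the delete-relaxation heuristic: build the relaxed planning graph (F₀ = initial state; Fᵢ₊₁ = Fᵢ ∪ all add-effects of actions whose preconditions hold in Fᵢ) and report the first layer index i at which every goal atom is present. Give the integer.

2

F0 = init (6 atoms)
F1 = F0 ∪ {at(a), marked(c), marked(d), marked(f), on(c), on(d), ready(a), ready(b), ready(f)}  (15 atoms)
F2 = F1 ∪ {at(c), at(d), on(b), on(f)}  (19 atoms)
goal ⊆ F2  ⇒  h_max = 2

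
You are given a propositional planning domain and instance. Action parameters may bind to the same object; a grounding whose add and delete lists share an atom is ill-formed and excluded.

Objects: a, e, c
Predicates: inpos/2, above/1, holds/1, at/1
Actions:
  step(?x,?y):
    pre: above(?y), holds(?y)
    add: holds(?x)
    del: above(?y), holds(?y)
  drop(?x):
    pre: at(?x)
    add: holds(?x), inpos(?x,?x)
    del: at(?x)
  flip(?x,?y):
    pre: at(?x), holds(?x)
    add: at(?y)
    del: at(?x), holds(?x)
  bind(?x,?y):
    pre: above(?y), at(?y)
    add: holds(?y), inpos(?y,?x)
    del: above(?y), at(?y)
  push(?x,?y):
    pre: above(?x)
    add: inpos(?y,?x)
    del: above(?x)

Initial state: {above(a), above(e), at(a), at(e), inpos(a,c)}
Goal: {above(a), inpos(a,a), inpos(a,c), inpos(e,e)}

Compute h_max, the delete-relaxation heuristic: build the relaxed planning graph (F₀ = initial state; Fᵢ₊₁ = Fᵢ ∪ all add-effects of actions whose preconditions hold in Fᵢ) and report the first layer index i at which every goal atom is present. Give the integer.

F0 = init (5 atoms)
F1 = F0 ∪ {holds(a), holds(e), inpos(a,a), inpos(a,e), inpos(c,a), inpos(c,e), inpos(e,a), inpos(e,c), inpos(e,e)}  (14 atoms)
goal ⊆ F1  ⇒  h_max = 1

1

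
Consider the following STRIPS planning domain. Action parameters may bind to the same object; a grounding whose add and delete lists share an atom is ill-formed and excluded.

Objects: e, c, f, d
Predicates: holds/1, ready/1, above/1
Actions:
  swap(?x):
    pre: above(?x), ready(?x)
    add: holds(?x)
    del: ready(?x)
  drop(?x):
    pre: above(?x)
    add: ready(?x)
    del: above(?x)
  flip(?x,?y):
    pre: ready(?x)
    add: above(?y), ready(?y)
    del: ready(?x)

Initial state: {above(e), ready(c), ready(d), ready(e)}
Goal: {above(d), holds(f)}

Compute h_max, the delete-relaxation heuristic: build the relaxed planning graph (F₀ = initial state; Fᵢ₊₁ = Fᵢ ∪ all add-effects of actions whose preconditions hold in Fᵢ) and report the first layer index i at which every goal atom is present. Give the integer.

2

F0 = init (4 atoms)
F1 = F0 ∪ {above(c), above(d), above(f), holds(e), ready(f)}  (9 atoms)
F2 = F1 ∪ {holds(c), holds(d), holds(f)}  (12 atoms)
goal ⊆ F2  ⇒  h_max = 2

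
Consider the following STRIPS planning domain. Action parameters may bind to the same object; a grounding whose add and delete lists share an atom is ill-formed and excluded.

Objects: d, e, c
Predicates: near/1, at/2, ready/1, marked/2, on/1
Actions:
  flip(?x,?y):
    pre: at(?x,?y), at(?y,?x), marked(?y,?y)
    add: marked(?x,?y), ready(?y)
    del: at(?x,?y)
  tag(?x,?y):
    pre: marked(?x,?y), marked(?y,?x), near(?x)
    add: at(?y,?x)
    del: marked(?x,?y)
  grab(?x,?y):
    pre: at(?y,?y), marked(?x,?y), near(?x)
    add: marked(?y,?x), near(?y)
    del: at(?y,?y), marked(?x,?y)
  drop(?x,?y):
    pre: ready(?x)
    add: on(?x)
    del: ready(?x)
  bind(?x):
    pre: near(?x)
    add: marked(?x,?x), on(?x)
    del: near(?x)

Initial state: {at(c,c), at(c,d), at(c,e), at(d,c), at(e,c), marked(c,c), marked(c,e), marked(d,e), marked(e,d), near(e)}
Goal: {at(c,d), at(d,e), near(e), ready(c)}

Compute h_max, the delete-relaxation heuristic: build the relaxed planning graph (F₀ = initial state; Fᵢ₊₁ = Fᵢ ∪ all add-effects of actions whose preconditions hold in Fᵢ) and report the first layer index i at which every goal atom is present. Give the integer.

1

F0 = init (10 atoms)
F1 = F0 ∪ {at(d,e), marked(d,c), marked(e,c), marked(e,e), on(e), ready(c)}  (16 atoms)
goal ⊆ F1  ⇒  h_max = 1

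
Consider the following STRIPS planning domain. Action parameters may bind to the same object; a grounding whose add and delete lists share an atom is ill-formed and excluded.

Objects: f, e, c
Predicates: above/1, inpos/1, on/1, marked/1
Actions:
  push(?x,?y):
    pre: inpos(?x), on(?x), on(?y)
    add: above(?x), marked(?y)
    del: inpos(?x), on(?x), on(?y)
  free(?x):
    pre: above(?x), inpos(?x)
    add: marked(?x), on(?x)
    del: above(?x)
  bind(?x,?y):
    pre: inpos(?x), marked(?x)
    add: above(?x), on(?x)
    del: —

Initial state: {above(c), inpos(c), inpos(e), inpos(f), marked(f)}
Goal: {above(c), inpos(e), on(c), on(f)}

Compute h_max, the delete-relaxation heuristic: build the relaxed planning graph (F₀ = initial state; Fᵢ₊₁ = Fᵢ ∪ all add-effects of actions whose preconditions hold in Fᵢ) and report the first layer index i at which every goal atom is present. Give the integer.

F0 = init (5 atoms)
F1 = F0 ∪ {above(f), marked(c), on(c), on(f)}  (9 atoms)
goal ⊆ F1  ⇒  h_max = 1

1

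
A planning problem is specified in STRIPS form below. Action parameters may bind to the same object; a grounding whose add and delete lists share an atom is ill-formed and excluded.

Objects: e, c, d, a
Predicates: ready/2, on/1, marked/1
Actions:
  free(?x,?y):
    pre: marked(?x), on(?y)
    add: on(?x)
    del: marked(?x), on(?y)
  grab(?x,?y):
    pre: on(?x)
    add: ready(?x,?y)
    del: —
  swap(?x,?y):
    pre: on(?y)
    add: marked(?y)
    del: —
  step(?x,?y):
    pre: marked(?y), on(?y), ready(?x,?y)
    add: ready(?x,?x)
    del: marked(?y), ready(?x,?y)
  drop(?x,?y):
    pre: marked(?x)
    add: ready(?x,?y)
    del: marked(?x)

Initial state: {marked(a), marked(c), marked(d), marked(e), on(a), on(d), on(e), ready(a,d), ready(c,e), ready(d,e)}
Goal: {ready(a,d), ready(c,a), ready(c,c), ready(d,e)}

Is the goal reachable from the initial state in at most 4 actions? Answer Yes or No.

1. step(c,e)  →  {marked(a), marked(c), marked(d), on(a), on(d), on(e), ready(a,d), ready(c,c), ready(d,e)}
2. drop(c,a)  →  {marked(a), marked(d), on(a), on(d), on(e), ready(a,d), ready(c,a), ready(c,c), ready(d,e)}
optimal plan length = 2; 2 ≤ 4

Yes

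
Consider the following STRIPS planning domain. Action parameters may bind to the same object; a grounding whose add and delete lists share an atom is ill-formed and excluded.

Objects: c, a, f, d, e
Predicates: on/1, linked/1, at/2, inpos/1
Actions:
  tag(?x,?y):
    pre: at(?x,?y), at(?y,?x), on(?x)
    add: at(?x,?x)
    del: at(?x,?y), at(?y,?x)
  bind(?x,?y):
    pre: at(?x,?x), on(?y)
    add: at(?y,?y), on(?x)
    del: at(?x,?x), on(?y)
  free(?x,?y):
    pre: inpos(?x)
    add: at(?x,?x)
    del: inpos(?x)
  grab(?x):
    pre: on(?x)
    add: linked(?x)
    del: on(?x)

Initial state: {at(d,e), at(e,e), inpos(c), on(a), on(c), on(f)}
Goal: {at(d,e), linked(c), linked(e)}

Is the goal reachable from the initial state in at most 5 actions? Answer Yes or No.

Yes

1. bind(e,a)  →  {at(a,a), at(d,e), inpos(c), on(c), on(e), on(f)}
2. grab(c)  →  {at(a,a), at(d,e), inpos(c), linked(c), on(e), on(f)}
3. grab(e)  →  {at(a,a), at(d,e), inpos(c), linked(c), linked(e), on(f)}
optimal plan length = 3; 3 ≤ 5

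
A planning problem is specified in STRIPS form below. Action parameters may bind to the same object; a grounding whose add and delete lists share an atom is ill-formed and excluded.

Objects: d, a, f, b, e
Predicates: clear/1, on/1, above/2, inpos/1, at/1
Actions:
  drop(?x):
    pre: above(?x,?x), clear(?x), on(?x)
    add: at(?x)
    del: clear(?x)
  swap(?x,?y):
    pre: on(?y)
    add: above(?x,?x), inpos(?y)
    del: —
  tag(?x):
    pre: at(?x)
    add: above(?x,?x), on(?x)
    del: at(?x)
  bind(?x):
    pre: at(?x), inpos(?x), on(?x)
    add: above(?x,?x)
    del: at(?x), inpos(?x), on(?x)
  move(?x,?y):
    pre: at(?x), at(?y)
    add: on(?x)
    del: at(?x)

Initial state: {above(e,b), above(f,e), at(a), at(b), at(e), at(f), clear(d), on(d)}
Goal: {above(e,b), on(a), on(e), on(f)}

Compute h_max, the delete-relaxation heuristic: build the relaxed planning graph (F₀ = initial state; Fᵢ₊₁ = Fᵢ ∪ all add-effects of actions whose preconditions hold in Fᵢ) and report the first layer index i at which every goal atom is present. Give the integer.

F0 = init (8 atoms)
F1 = F0 ∪ {above(a,a), above(b,b), above(d,d), above(e,e), above(f,f), inpos(d), on(a), on(b), on(e), on(f)}  (18 atoms)
goal ⊆ F1  ⇒  h_max = 1

1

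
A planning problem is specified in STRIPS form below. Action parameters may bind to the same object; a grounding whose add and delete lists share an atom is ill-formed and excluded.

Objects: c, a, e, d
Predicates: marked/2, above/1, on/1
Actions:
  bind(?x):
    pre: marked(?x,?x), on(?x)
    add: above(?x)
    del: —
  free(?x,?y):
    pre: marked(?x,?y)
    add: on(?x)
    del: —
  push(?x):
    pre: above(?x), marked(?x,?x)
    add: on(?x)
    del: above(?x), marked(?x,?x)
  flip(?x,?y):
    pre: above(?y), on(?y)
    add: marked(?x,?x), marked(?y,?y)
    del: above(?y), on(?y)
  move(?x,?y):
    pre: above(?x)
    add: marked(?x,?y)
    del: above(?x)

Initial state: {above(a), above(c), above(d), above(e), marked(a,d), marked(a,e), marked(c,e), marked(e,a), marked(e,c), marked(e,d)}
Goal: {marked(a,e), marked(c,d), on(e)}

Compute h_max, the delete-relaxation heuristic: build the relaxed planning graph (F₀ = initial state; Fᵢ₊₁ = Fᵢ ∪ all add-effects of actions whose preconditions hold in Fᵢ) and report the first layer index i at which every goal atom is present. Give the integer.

F0 = init (10 atoms)
F1 = F0 ∪ {marked(a,a), marked(a,c), marked(c,a), marked(c,c), marked(c,d), marked(d,a), marked(d,c), marked(d,d), marked(d,e), marked(e,e), on(a), on(c), on(e)}  (23 atoms)
goal ⊆ F1  ⇒  h_max = 1

1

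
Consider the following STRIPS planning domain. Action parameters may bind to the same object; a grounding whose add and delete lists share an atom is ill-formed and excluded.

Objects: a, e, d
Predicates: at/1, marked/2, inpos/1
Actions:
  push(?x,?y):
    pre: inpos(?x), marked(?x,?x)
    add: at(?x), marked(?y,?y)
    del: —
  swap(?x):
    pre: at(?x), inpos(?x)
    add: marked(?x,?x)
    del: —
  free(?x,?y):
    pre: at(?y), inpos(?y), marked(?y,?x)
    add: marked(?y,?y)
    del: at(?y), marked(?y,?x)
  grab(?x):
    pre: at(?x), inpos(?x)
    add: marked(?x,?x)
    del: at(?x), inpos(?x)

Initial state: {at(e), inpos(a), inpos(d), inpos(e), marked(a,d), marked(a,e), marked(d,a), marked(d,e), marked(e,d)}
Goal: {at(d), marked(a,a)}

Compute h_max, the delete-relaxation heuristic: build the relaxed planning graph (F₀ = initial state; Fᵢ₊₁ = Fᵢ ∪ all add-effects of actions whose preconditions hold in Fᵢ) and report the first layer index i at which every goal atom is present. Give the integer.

F0 = init (9 atoms)
F1 = F0 ∪ {marked(e,e)}  (10 atoms)
F2 = F1 ∪ {marked(a,a), marked(d,d)}  (12 atoms)
F3 = F2 ∪ {at(a), at(d)}  (14 atoms)
goal ⊆ F3  ⇒  h_max = 3

3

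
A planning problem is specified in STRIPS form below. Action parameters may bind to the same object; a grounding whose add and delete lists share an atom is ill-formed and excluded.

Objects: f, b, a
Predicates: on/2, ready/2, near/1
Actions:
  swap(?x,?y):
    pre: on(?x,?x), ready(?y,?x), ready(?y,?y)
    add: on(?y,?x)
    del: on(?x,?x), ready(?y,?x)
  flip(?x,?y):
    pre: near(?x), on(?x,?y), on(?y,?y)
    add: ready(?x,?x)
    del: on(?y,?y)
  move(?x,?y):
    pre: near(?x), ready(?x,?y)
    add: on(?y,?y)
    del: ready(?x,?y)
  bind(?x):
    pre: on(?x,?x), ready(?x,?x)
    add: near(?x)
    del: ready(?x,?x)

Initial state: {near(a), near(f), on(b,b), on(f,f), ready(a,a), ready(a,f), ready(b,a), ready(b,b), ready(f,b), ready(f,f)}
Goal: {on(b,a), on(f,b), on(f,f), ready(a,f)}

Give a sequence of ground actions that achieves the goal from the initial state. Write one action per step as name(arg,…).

1. swap(b,f)  →  {near(a), near(f), on(f,b), on(f,f), ready(a,a), ready(a,f), ready(b,a), ready(b,b), ready(f,f)}
2. move(a,a)  →  {near(a), near(f), on(a,a), on(f,b), on(f,f), ready(a,f), ready(b,a), ready(b,b), ready(f,f)}
3. swap(a,b)  →  {near(a), near(f), on(b,a), on(f,b), on(f,f), ready(a,f), ready(b,b), ready(f,f)}

swap(b,f); move(a,a); swap(a,b)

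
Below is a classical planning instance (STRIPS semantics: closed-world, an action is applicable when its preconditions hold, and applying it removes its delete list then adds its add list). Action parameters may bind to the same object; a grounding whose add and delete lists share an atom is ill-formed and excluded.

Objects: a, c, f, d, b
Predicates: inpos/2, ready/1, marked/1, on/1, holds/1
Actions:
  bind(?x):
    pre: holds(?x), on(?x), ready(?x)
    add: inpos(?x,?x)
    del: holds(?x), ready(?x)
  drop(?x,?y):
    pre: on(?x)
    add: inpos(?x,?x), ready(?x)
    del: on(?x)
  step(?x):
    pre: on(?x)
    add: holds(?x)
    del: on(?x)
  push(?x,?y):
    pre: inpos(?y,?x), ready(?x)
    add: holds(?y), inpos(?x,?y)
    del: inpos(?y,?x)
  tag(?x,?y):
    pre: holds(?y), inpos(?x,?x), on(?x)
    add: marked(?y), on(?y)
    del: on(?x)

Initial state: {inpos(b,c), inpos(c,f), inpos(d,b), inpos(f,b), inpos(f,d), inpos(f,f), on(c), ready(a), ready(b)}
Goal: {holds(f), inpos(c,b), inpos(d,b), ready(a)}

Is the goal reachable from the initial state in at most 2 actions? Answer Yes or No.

No

1. drop(c,a)  →  {inpos(b,c), inpos(c,c), inpos(c,f), inpos(d,b), inpos(f,b), inpos(f,d), inpos(f,f), ready(a), ready(b), ready(c)}
2. push(c,b)  →  {holds(b), inpos(c,b), inpos(c,c), inpos(c,f), inpos(d,b), inpos(f,b), inpos(f,d), inpos(f,f), ready(a), ready(b), ready(c)}
3. push(b,f)  →  {holds(b), holds(f), inpos(b,f), inpos(c,b), inpos(c,c), inpos(c,f), inpos(d,b), inpos(f,d), inpos(f,f), ready(a), ready(b), ready(c)}
optimal plan length = 3; 3 > 2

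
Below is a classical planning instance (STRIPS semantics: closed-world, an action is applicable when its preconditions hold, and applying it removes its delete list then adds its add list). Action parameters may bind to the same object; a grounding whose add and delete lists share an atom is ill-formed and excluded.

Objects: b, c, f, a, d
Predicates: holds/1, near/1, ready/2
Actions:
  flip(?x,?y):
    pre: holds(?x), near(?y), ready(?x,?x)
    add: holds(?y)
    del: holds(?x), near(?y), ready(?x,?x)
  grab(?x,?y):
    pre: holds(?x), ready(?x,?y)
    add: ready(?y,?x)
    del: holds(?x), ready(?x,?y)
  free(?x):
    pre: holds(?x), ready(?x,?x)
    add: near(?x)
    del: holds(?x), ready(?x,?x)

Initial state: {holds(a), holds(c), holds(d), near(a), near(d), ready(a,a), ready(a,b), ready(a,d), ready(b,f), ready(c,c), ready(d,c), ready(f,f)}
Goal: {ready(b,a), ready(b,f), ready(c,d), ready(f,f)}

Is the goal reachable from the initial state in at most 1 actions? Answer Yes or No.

1. grab(a,b)  →  {holds(c), holds(d), near(a), near(d), ready(a,a), ready(a,d), ready(b,a), ready(b,f), ready(c,c), ready(d,c), ready(f,f)}
2. grab(d,c)  →  {holds(c), near(a), near(d), ready(a,a), ready(a,d), ready(b,a), ready(b,f), ready(c,c), ready(c,d), ready(f,f)}
optimal plan length = 2; 2 > 1

No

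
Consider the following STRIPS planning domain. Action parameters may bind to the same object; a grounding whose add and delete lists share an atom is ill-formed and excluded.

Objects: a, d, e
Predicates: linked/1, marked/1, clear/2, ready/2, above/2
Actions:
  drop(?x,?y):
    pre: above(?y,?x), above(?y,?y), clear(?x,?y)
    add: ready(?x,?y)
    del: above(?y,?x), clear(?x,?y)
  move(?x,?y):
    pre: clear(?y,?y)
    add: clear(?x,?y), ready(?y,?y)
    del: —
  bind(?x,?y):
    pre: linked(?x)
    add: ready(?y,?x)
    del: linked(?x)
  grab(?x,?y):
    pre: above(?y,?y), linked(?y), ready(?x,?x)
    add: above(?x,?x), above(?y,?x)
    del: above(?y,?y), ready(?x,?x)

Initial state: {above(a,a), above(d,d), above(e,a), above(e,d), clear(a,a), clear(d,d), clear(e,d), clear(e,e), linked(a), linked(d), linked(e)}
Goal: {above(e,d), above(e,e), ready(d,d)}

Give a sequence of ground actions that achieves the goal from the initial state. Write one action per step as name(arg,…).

drop(d,d); move(a,e); grab(e,a)

1. drop(d,d)  →  {above(a,a), above(e,a), above(e,d), clear(a,a), clear(e,d), clear(e,e), linked(a), linked(d), linked(e), ready(d,d)}
2. move(a,e)  →  {above(a,a), above(e,a), above(e,d), clear(a,a), clear(a,e), clear(e,d), clear(e,e), linked(a), linked(d), linked(e), ready(d,d), ready(e,e)}
3. grab(e,a)  →  {above(a,e), above(e,a), above(e,d), above(e,e), clear(a,a), clear(a,e), clear(e,d), clear(e,e), linked(a), linked(d), linked(e), ready(d,d)}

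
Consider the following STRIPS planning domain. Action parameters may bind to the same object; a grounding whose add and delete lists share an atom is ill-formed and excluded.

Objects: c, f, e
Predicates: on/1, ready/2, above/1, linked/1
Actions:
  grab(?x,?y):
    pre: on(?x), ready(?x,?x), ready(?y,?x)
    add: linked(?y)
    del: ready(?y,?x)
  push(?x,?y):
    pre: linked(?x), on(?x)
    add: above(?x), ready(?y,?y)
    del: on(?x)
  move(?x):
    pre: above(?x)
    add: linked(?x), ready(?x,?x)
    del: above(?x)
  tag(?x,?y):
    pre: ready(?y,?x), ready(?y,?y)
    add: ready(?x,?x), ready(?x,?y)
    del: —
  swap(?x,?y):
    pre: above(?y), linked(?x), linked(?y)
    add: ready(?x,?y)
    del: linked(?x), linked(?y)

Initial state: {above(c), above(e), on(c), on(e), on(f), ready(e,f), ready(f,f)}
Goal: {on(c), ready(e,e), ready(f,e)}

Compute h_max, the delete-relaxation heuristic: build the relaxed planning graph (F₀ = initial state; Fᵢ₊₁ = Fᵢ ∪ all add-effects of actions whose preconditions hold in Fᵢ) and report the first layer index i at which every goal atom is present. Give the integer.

2

F0 = init (7 atoms)
F1 = F0 ∪ {linked(c), linked(e), linked(f), ready(c,c), ready(e,e)}  (12 atoms)
F2 = F1 ∪ {above(f), ready(c,e), ready(e,c), ready(f,c), ready(f,e)}  (17 atoms)
goal ⊆ F2  ⇒  h_max = 2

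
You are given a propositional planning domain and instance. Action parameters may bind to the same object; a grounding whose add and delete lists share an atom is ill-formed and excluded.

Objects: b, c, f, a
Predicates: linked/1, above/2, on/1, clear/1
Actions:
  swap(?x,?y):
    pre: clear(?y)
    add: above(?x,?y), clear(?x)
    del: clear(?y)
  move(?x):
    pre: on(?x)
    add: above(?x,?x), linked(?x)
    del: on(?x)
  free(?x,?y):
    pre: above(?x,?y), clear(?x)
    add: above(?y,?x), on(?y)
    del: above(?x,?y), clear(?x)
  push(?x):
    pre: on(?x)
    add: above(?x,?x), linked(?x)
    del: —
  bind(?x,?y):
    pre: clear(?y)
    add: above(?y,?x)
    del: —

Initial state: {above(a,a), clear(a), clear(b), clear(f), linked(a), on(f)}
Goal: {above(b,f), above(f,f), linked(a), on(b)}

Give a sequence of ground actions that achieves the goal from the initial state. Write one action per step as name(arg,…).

1. swap(f,b)  →  {above(a,a), above(f,b), clear(a), clear(f), linked(a), on(f)}
2. move(f)  →  {above(a,a), above(f,b), above(f,f), clear(a), clear(f), linked(a), linked(f)}
3. free(f,b)  →  {above(a,a), above(b,f), above(f,f), clear(a), linked(a), linked(f), on(b)}

swap(f,b); move(f); free(f,b)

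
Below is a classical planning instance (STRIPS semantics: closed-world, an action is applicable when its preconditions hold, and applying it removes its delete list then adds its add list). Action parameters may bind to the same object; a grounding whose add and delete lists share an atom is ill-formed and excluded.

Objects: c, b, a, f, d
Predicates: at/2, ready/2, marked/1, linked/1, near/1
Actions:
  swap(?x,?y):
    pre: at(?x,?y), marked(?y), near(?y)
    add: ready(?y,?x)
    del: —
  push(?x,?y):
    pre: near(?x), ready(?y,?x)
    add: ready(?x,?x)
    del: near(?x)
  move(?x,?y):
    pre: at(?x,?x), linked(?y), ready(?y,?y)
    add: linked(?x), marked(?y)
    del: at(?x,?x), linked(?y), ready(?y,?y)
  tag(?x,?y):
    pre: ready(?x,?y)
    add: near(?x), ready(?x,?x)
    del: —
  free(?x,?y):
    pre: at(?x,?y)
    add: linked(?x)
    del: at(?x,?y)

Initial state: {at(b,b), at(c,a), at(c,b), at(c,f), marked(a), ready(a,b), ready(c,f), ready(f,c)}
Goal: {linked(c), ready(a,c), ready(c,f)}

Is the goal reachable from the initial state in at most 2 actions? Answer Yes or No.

No

1. tag(a,b)  →  {at(b,b), at(c,a), at(c,b), at(c,f), marked(a), near(a), ready(a,a), ready(a,b), ready(c,f), ready(f,c)}
2. swap(c,a)  →  {at(b,b), at(c,a), at(c,b), at(c,f), marked(a), near(a), ready(a,a), ready(a,b), ready(a,c), ready(c,f), ready(f,c)}
3. free(c,b)  →  {at(b,b), at(c,a), at(c,f), linked(c), marked(a), near(a), ready(a,a), ready(a,b), ready(a,c), ready(c,f), ready(f,c)}
optimal plan length = 3; 3 > 2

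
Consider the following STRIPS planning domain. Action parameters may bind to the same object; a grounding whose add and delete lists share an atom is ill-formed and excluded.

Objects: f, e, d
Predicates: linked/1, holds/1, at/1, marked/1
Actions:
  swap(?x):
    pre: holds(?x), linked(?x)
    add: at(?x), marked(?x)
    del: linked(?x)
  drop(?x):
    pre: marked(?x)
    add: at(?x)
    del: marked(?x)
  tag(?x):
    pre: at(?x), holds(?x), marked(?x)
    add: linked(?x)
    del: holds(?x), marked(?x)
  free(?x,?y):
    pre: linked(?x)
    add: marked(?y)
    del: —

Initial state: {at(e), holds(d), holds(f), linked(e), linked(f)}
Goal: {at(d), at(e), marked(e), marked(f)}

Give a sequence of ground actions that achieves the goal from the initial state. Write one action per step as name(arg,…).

1. swap(f)  →  {at(e), at(f), holds(d), holds(f), linked(e), marked(f)}
2. free(e,e)  →  {at(e), at(f), holds(d), holds(f), linked(e), marked(e), marked(f)}
3. free(e,d)  →  {at(e), at(f), holds(d), holds(f), linked(e), marked(d), marked(e), marked(f)}
4. drop(d)  →  {at(d), at(e), at(f), holds(d), holds(f), linked(e), marked(e), marked(f)}

swap(f); free(e,e); free(e,d); drop(d)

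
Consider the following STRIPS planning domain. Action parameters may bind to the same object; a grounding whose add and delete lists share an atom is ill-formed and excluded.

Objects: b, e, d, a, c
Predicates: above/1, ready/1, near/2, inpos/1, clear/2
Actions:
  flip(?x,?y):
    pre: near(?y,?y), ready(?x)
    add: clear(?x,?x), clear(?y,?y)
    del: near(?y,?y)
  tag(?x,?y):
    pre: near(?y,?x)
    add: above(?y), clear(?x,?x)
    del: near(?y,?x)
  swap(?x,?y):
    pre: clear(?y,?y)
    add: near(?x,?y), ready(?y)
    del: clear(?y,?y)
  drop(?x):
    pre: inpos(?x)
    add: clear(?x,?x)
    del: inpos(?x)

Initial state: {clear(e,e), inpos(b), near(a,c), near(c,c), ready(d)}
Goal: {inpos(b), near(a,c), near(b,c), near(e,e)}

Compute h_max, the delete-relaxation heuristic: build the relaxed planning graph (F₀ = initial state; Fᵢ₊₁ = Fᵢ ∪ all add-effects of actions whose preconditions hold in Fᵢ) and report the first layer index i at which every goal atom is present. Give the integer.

2

F0 = init (5 atoms)
F1 = F0 ∪ {above(a), above(c), clear(b,b), clear(c,c), clear(d,d), near(a,e), near(b,e), near(c,e), near(d,e), near(e,e), ready(e)}  (16 atoms)
F2 = F1 ∪ {above(b), above(d), above(e), near(a,b), near(a,d), near(b,b), near(b,c), near(b,d), near(c,b), near(c,d), near(d,b), near(d,c), near(d,d), near(e,b), near(e,c), near(e,d), ready(b), ready(c)}  (34 atoms)
goal ⊆ F2  ⇒  h_max = 2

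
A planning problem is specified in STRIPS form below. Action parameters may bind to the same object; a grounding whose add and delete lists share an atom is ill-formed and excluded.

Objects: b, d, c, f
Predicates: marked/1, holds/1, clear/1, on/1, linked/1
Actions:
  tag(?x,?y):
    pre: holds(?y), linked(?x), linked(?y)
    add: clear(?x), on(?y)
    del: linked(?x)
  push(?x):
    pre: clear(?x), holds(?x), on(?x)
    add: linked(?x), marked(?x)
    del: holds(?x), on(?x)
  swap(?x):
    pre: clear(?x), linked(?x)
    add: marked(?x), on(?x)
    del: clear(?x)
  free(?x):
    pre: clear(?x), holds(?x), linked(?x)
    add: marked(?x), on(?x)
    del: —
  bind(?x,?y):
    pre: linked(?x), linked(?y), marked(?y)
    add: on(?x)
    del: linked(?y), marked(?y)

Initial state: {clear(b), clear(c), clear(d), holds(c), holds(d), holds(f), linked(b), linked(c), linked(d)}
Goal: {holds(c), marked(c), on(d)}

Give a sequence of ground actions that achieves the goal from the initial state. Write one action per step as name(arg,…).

1. tag(b,d)  →  {clear(b), clear(c), clear(d), holds(c), holds(d), holds(f), linked(c), linked(d), on(d)}
2. swap(c)  →  {clear(b), clear(d), holds(c), holds(d), holds(f), linked(c), linked(d), marked(c), on(c), on(d)}

tag(b,d); swap(c)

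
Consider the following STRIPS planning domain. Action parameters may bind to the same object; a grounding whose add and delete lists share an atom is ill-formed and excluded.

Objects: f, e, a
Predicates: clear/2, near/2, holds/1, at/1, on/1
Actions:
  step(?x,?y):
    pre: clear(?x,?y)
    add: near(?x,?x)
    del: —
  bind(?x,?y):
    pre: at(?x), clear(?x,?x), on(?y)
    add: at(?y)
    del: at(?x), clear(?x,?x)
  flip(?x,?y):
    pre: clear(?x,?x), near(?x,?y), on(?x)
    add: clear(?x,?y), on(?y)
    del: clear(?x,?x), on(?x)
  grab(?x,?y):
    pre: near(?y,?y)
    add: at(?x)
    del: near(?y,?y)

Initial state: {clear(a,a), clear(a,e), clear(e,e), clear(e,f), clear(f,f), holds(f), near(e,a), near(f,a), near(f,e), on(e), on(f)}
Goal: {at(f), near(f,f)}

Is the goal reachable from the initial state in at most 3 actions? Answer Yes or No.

Yes

1. step(f,f)  →  {clear(a,a), clear(a,e), clear(e,e), clear(e,f), clear(f,f), holds(f), near(e,a), near(f,a), near(f,e), near(f,f), on(e), on(f)}
2. step(e,f)  →  {clear(a,a), clear(a,e), clear(e,e), clear(e,f), clear(f,f), holds(f), near(e,a), near(e,e), near(f,a), near(f,e), near(f,f), on(e), on(f)}
3. grab(f,e)  →  {at(f), clear(a,a), clear(a,e), clear(e,e), clear(e,f), clear(f,f), holds(f), near(e,a), near(f,a), near(f,e), near(f,f), on(e), on(f)}
optimal plan length = 3; 3 ≤ 3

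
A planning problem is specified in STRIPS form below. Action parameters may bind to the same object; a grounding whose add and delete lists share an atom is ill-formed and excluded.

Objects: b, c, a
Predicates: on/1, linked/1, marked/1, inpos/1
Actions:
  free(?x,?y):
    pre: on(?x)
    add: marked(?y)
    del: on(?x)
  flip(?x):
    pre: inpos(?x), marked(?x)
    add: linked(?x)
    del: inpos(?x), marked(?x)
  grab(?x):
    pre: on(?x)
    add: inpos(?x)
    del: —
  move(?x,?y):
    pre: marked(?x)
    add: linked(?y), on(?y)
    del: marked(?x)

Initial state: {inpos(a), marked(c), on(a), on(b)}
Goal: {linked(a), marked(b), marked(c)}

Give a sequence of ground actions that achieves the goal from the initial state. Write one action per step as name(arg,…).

1. free(b,b)  →  {inpos(a), marked(b), marked(c), on(a)}
2. free(a,a)  →  {inpos(a), marked(a), marked(b), marked(c)}
3. flip(a)  →  {linked(a), marked(b), marked(c)}

free(b,b); free(a,a); flip(a)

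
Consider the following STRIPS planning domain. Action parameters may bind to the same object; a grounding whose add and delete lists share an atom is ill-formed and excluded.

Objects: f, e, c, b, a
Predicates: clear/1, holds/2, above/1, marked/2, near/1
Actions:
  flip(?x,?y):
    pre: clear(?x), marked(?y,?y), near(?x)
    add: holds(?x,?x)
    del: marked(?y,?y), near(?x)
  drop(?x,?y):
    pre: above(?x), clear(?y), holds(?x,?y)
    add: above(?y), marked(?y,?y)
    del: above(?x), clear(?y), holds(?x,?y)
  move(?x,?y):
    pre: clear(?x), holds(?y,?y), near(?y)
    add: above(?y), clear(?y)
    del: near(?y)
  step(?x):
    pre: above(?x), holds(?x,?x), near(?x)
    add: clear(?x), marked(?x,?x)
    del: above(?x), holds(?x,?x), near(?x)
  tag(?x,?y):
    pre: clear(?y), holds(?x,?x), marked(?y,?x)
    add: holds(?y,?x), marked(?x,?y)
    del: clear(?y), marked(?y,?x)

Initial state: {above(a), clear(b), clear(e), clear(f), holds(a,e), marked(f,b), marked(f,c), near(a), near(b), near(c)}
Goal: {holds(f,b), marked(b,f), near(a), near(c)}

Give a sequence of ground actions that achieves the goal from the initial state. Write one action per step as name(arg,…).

drop(a,e); flip(b,e); tag(b,f)

1. drop(a,e)  →  {above(e), clear(b), clear(f), marked(e,e), marked(f,b), marked(f,c), near(a), near(b), near(c)}
2. flip(b,e)  →  {above(e), clear(b), clear(f), holds(b,b), marked(f,b), marked(f,c), near(a), near(c)}
3. tag(b,f)  →  {above(e), clear(b), holds(b,b), holds(f,b), marked(b,f), marked(f,c), near(a), near(c)}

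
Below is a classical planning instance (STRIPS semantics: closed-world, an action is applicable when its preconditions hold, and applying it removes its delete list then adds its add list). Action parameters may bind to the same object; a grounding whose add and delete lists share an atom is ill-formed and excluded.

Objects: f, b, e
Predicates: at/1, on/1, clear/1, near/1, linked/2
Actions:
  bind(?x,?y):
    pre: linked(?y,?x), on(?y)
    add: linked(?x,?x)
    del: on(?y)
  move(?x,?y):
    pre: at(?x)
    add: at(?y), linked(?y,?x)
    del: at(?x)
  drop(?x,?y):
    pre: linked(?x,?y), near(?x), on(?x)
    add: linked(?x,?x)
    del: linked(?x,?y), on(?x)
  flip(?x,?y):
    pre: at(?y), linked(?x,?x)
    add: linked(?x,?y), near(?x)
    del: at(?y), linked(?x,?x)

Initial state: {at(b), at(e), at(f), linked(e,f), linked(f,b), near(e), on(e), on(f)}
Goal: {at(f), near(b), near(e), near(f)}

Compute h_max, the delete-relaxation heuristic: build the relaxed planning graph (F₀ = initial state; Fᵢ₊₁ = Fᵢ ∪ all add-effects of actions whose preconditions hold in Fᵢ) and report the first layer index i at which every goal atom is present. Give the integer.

F0 = init (8 atoms)
F1 = F0 ∪ {linked(b,b), linked(b,e), linked(b,f), linked(e,b), linked(e,e), linked(f,e), linked(f,f)}  (15 atoms)
F2 = F1 ∪ {near(b), near(f)}  (17 atoms)
goal ⊆ F2  ⇒  h_max = 2

2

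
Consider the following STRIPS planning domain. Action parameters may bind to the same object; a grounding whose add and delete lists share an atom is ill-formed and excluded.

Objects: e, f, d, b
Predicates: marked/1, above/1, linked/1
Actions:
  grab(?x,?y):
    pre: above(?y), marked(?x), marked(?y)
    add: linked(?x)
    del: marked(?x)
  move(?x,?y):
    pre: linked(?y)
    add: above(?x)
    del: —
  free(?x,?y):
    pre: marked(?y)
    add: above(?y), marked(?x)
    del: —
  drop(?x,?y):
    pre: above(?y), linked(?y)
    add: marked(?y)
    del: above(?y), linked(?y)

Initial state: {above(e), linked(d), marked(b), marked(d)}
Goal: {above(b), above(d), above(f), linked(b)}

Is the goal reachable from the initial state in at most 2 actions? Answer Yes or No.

No

1. move(f,d)  →  {above(e), above(f), linked(d), marked(b), marked(d)}
2. move(d,d)  →  {above(d), above(e), above(f), linked(d), marked(b), marked(d)}
3. grab(b,d)  →  {above(d), above(e), above(f), linked(b), linked(d), marked(d)}
4. move(b,d)  →  {above(b), above(d), above(e), above(f), linked(b), linked(d), marked(d)}
optimal plan length = 4; 4 > 2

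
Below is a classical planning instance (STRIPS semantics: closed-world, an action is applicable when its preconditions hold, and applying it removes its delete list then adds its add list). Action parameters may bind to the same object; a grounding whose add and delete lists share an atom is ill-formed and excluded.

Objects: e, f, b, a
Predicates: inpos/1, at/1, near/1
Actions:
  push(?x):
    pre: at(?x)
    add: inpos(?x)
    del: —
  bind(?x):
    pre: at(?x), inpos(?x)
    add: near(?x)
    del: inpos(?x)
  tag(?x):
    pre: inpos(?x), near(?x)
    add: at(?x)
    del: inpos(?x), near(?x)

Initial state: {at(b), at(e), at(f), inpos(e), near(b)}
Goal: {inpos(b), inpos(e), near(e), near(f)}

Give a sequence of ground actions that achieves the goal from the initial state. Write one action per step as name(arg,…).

push(f); push(b); bind(e); push(e); bind(f)

1. push(f)  →  {at(b), at(e), at(f), inpos(e), inpos(f), near(b)}
2. push(b)  →  {at(b), at(e), at(f), inpos(b), inpos(e), inpos(f), near(b)}
3. bind(e)  →  {at(b), at(e), at(f), inpos(b), inpos(f), near(b), near(e)}
4. push(e)  →  {at(b), at(e), at(f), inpos(b), inpos(e), inpos(f), near(b), near(e)}
5. bind(f)  →  {at(b), at(e), at(f), inpos(b), inpos(e), near(b), near(e), near(f)}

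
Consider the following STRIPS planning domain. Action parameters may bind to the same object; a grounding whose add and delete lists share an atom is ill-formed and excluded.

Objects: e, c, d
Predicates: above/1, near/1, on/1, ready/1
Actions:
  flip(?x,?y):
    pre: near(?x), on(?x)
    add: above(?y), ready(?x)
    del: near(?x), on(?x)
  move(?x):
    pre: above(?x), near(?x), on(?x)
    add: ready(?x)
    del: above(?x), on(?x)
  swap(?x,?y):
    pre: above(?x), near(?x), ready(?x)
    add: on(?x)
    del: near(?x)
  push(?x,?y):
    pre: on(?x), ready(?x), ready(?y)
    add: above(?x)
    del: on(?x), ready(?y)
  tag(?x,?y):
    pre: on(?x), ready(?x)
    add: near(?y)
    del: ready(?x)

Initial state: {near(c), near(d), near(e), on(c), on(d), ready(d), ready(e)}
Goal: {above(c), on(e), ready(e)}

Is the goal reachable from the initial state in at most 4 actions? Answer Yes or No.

1. flip(c,e)  →  {above(e), near(d), near(e), on(d), ready(c), ready(d), ready(e)}
2. flip(d,c)  →  {above(c), above(e), near(e), ready(c), ready(d), ready(e)}
3. swap(e,e)  →  {above(c), above(e), on(e), ready(c), ready(d), ready(e)}
optimal plan length = 3; 3 ≤ 4

Yes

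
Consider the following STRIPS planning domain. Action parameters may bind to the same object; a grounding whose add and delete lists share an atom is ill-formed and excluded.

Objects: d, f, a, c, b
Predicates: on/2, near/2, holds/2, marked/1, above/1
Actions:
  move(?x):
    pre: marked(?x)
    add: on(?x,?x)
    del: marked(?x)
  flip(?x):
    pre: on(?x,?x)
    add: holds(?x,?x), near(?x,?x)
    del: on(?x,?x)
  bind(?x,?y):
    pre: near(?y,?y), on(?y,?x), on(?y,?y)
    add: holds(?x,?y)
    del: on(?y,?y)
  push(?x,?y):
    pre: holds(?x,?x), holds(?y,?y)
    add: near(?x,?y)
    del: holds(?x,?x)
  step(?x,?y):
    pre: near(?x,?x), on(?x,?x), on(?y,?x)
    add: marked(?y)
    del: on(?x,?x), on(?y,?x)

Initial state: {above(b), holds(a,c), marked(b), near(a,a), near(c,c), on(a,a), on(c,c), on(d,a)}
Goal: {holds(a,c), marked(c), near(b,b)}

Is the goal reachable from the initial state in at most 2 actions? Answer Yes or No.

No

1. move(b)  →  {above(b), holds(a,c), near(a,a), near(c,c), on(a,a), on(b,b), on(c,c), on(d,a)}
2. flip(b)  →  {above(b), holds(a,c), holds(b,b), near(a,a), near(b,b), near(c,c), on(a,a), on(c,c), on(d,a)}
3. step(c,c)  →  {above(b), holds(a,c), holds(b,b), marked(c), near(a,a), near(b,b), near(c,c), on(a,a), on(d,a)}
optimal plan length = 3; 3 > 2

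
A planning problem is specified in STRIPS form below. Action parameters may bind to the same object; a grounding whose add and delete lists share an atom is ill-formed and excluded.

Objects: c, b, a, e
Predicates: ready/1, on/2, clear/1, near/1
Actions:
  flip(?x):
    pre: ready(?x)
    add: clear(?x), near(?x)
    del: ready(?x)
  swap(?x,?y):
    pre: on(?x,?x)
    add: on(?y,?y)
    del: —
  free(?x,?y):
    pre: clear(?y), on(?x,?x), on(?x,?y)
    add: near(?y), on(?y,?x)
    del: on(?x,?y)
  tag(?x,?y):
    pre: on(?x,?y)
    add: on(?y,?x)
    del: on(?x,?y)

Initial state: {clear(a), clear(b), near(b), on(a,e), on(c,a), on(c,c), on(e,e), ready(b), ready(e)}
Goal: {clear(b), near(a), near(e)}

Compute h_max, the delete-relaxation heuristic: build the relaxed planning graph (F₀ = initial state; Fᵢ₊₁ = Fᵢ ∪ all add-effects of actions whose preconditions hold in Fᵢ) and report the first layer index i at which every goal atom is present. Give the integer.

F0 = init (9 atoms)
F1 = F0 ∪ {clear(e), near(a), near(e), on(a,a), on(a,c), on(b,b), on(e,a)}  (16 atoms)
goal ⊆ F1  ⇒  h_max = 1

1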